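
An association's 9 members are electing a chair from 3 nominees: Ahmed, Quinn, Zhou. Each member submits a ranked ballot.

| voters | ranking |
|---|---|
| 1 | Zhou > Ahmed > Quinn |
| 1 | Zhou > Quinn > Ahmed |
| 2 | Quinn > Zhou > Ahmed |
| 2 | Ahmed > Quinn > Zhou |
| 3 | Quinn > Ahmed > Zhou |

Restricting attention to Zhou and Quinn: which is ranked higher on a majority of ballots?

Quinn

Ballots ranking Zhou above Quinn: 1 + 1 = 2.
Ballots ranking Quinn above Zhou: 9 − 2 = 7.
Quinn wins the head-to-head 7–2.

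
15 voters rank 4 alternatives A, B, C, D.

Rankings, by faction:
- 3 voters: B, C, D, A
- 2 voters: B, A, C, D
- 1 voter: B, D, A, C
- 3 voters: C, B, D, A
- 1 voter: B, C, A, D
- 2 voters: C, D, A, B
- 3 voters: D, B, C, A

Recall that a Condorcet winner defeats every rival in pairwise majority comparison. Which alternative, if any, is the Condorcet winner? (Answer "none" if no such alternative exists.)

Check each pair by majority over 15 ballots:
A–B: B 13–2.
A vs C: 2+1 = 3 for A, 12 for C — C by 12–3.
A–D: D 12–3.
B vs C: 3+2+1+1+3 = 10 for B, 5 for C — B by 10–5.
B vs D: 10 to 5, B.
C vs D: C, 11–4.
Only B has no losses; B is the Condorcet winner.

B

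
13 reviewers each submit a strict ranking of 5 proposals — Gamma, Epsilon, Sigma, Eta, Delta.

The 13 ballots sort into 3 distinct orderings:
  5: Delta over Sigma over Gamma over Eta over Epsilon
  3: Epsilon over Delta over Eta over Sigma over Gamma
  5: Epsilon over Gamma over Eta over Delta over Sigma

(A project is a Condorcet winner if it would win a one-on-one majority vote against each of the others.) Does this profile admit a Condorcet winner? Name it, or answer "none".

Pairwise majorities:
Gamma–Epsilon: Epsilon 8–5.
Gamma vs Sigma: Sigma, 8–5.
Gamma vs Eta: Gamma wins 10–3.
Gamma–Delta: Delta 8–5.
Epsilon vs Sigma: Epsilon wins 8–5.
Epsilon–Eta: Epsilon 8–5.
Epsilon vs Delta: Epsilon, 8–5.
Sigma–Eta: Eta 8–5.
Sigma vs Delta: Delta, 13–0.
Eta vs Delta: Delta wins 8–5.
Epsilon defeats every rival head-to-head and is the Condorcet winner.

Epsilon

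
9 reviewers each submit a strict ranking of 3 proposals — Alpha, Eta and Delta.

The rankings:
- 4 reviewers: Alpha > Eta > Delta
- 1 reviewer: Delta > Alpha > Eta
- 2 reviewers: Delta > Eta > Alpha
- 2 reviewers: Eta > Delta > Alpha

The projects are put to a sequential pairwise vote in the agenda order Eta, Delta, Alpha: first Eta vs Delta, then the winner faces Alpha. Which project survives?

Alpha

Round 1: Eta vs Delta — 6–3, Eta advances.
Round 2: Eta vs Alpha — 4–5, Alpha advances.
Alpha survives the agenda.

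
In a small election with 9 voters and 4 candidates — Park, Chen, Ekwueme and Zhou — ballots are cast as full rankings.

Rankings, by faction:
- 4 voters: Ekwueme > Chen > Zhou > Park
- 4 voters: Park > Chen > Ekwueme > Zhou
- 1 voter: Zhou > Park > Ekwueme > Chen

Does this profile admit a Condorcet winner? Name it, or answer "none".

none

Pairwise majorities:
Park vs Chen: Park, 5–4.
Park vs Ekwueme: Park is ranked higher on 4+1 = 5 ballots, Ekwueme on 4. Park wins 5–4.
Park–Zhou: Zhou 5–4.
Chen vs Ekwueme: Chen is ranked higher on 4 ballots, Ekwueme on 5. Ekwueme wins 5–4.
Chen vs Zhou: Chen, 8–1.
Ekwueme vs Zhou: Ekwueme is ranked higher on 4+4 = 8 ballots, Zhou on 1. Ekwueme wins 8–1.
Each candidate drops at least one matchup (Park loses to Zhou; Chen loses to Park; Ekwueme loses to Park; Zhou loses to Chen); the cycle Park > Chen > Zhou > Park rules out a Condorcet winner.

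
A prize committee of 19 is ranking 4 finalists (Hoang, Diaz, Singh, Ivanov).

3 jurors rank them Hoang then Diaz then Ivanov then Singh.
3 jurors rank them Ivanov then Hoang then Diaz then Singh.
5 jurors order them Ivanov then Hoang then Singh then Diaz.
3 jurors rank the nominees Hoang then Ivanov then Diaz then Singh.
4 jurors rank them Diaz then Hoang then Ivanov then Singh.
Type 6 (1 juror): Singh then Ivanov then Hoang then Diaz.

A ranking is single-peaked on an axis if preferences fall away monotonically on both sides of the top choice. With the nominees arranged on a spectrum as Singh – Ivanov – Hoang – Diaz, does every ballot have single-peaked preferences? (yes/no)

yes

Axis positions: Singh=1, Ivanov=2, Hoang=3, Diaz=4.
Type 1 (peak Hoang at position 3): ranking walks positions 3-4-2-1, expanding outward from the peak — single-peaked.
Type 2 (peak Ivanov at position 2): ranking walks positions 2-3-4-1, expanding outward from the peak — single-peaked.
Type 3 (peak Ivanov at position 2): ranking walks positions 2-3-1-4, expanding outward from the peak — single-peaked.
Type 4 (peak Hoang at position 3): ranking walks positions 3-2-4-1, expanding outward from the peak — single-peaked.
Type 5 (peak Diaz at position 4): ranking walks positions 4-3-2-1, expanding outward from the peak — single-peaked.
Type 6 (peak Singh at position 1): ranking walks positions 1-2-3-4, expanding outward from the peak — single-peaked.
Every ranking is single-peaked on this axis.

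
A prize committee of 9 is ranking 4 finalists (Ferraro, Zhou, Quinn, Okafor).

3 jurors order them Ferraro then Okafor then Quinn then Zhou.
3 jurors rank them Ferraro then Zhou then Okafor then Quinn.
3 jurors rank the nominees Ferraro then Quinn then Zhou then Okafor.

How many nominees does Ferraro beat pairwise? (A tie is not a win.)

Ferraro against each rival (9 jurors):
Ferraro vs Zhou: Ferraro wins 9–0.
Ferraro vs Quinn: Ferraro is ranked higher on 3+3+3 = 9 ballots, Quinn on 0. Ferraro wins 9–0.
Ferraro vs Okafor: Ferraro, 9–0.
Ferraro beats Zhou, Quinn, Okafor — 3 pairwise wins.

3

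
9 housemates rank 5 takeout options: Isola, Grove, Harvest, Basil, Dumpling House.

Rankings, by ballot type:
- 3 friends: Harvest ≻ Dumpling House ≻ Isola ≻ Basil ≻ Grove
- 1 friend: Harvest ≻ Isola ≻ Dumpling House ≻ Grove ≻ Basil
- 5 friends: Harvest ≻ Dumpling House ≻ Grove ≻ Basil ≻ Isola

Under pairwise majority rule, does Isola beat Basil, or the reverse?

Ballots ranking Isola above Basil: 3 + 1 = 4.
Ballots ranking Basil above Isola: 9 − 4 = 5.
Basil wins the head-to-head 5–4.

Basil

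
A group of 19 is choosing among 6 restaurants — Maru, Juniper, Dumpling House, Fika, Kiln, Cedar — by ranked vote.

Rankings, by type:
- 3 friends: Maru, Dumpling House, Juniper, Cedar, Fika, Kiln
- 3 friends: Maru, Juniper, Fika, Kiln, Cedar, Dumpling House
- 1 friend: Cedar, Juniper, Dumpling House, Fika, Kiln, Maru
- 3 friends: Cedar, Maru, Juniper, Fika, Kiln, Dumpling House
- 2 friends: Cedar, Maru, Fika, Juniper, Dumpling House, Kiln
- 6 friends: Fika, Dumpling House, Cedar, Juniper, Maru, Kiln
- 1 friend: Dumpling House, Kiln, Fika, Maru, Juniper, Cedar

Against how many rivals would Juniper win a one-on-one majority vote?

Juniper against each rival (19 friends):
Juniper–Maru: Maru 12–7.
Juniper vs Dumpling House: Dumpling House wins 10–9.
Juniper vs Fika: Juniper is ranked higher on 3+3+1+3 = 10 ballots, Fika on 9. Juniper wins 10–9.
Juniper–Kiln: Juniper 18–1.
Juniper vs Cedar: Juniper is ranked higher on 3+3+1 = 7 ballots, Cedar on 12. Cedar wins 12–7.
Juniper beats Fika, Kiln; loses to Maru, Dumpling House, Cedar — 2 pairwise wins.

2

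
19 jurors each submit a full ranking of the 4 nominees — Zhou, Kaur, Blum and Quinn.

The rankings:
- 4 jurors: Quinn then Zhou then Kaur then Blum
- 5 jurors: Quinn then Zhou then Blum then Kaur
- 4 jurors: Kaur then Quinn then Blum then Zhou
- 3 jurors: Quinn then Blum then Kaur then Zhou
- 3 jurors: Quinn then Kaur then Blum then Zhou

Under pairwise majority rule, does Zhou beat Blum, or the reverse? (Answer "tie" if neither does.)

Ballots ranking Zhou above Blum: 4 + 5 = 9.
Ballots ranking Blum above Zhou: 19 − 9 = 10.
Blum wins the head-to-head 10–9.

Blum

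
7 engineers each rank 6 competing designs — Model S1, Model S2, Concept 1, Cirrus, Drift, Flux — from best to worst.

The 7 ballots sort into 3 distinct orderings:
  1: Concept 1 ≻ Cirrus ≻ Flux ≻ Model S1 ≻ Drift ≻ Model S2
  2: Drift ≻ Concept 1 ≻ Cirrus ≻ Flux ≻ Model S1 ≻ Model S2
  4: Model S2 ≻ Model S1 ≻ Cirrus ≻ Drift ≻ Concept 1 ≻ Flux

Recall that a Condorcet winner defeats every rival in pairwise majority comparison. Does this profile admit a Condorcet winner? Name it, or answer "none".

Head-to-head results (7 engineers):
Model S1 vs Model S2: 3 to 4, Model S2.
Model S1 vs Concept 1: Model S1 is ranked higher on 4 ballots, Concept 1 on 3. Model S1 wins 4–3.
Model S1 vs Cirrus: 4 for Model S1, 3 for Cirrus — Model S1 by 4–3.
Model S1 vs Drift: 1+4 = 5 for Model S1, 2 for Drift — Model S1 by 5–2.
Model S1 vs Flux: 4 for Model S1, 3 for Flux — Model S1 by 4–3.
Model S2 vs Concept 1: Model S2 preferred on 4 ballots; Model S2 wins 4–3.
Model S2 vs Cirrus: Model S2 is ranked higher on 4 ballots, Cirrus on 3. Model S2 wins 4–3.
Model S2 vs Drift: Model S2 is ranked higher on 4 ballots, Drift on 3. Model S2 wins 4–3.
Model S2 vs Flux: Model S2 preferred on 4 ballots; Model S2 wins 4–3.
Concept 1 vs Cirrus: Concept 1 is ranked higher on 1+2 = 3 ballots, Cirrus on 4. Cirrus wins 4–3.
Concept 1 vs Drift: 1 for Concept 1, 6 for Drift — Drift by 6–1.
Concept 1 vs Flux: Concept 1 is ranked higher on 1+2+4 = 7 ballots, Flux on 0. Concept 1 wins 7–0.
Cirrus vs Drift: Cirrus is ranked higher on 1+4 = 5 ballots, Drift on 2. Cirrus wins 5–2.
Cirrus vs Flux: 1+2+4 = 7 for Cirrus, 0 for Flux — Cirrus by 7–0.
Drift vs Flux: Drift preferred on 2+4 = 6 ballots; Drift wins 6–1.
Only Model S2 has no losses; Model S2 is the Condorcet winner.

Model S2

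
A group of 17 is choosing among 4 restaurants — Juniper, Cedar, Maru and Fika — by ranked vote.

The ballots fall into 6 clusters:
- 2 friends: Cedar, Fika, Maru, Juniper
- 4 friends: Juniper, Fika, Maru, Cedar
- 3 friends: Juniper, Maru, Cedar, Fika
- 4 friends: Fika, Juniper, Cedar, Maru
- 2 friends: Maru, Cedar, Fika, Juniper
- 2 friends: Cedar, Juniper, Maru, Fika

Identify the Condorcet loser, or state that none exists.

none

Pairwise majorities:
Juniper–Cedar: Juniper 11–6.
Juniper vs Maru: Juniper, 13–4.
Juniper vs Fika: Juniper preferred on 4+3+2 = 9 ballots; Juniper wins 9–8.
Cedar vs Maru: Cedar preferred on 2+4+2 = 8 ballots; Maru wins 9–8.
Cedar vs Fika: Cedar is ranked higher on 2+3+2+2 = 9 ballots, Fika on 8. Cedar wins 9–8.
Maru vs Fika: Maru is ranked higher on 3+2+2 = 7 ballots, Fika on 10. Fika wins 10–7.
Each restaurant has at least one pairwise win (Juniper beats Cedar; Cedar beats Fika; Maru beats Cedar; Fika beats Maru) — no Condorcet loser.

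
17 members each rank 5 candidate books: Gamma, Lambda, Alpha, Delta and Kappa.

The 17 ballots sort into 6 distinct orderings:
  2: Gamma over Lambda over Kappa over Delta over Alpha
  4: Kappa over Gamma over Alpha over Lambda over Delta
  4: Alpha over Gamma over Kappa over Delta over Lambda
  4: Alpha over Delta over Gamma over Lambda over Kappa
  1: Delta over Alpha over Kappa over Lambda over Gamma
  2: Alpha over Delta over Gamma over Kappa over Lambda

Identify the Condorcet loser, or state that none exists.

Lambda

Pairwise majorities:
Gamma vs Lambda: Gamma, 16–1.
Gamma vs Alpha: Alpha, 11–6.
Gamma–Delta: Gamma 10–7.
Gamma vs Kappa: Gamma preferred on 2+4+4+2 = 12 ballots; Gamma wins 12–5.
Lambda vs Alpha: Alpha wins 15–2.
Lambda vs Delta: Lambda is ranked higher on 2+4 = 6 ballots, Delta on 11. Delta wins 11–6.
Lambda vs Kappa: 2+4 = 6 for Lambda, 11 for Kappa — Kappa by 11–6.
Alpha vs Delta: Alpha wins 14–3.
Alpha vs Kappa: Alpha preferred on 4+4+1+2 = 11 ballots; Alpha wins 11–6.
Delta vs Kappa: 4+1+2 = 7 for Delta, 10 for Kappa — Kappa by 10–7.
Lambda loses to every other book — it is the Condorcet loser.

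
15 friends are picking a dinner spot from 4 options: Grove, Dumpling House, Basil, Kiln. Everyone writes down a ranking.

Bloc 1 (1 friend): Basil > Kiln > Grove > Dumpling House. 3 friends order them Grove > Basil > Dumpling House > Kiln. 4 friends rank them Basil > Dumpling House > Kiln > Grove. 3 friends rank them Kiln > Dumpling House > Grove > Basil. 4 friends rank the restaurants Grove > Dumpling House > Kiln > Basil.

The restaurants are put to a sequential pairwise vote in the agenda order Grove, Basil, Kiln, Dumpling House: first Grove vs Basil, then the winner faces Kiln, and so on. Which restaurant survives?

Round 1: Grove vs Basil — 10–5, Grove advances.
Round 2: Grove vs Kiln — 7–8, Kiln advances.
Round 3: Kiln vs Dumpling House — 4–11, Dumpling House advances.
Dumpling House survives the agenda.

Dumpling House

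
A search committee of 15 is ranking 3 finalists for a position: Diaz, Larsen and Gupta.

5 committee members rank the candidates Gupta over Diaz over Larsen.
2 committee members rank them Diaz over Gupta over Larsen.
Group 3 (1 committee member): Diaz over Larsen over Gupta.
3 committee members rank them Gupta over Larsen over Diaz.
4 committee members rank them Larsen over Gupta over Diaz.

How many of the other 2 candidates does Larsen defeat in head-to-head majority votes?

Larsen against each rival (15 committee members):
Larsen vs Diaz: Larsen preferred on 3+4 = 7 ballots; Diaz wins 8–7.
Larsen vs Gupta: Gupta wins 10–5.
Larsen beats no one; loses to Diaz, Gupta — 0 pairwise wins.

0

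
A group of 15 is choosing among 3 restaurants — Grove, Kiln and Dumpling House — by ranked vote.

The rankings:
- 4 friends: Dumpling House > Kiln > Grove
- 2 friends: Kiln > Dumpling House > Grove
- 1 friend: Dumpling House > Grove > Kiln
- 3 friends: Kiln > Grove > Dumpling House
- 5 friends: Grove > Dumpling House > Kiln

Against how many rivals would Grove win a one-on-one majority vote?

1

Grove against each rival (15 friends):
Grove vs Kiln: 1+5 = 6 for Grove, 9 for Kiln — Kiln by 9–6.
Grove vs Dumpling House: Grove preferred on 3+5 = 8 ballots; Grove wins 8–7.
Grove beats Dumpling House; loses to Kiln — 1 pairwise win.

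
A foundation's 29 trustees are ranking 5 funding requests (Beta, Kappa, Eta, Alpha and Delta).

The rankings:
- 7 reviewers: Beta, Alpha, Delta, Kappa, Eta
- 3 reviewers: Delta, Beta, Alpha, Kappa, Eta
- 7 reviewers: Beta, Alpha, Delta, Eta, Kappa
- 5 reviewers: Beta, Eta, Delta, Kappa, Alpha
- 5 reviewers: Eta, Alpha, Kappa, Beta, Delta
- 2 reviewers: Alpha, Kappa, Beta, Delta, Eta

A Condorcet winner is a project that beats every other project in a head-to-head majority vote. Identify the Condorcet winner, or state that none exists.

Beta

Check each pair by majority over 29 ballots:
Beta vs Kappa: Beta, 22–7.
Beta vs Eta: Beta, 24–5.
Beta vs Alpha: Beta, 22–7.
Beta–Delta: Beta 26–3.
Kappa vs Eta: Eta wins 17–12.
Kappa vs Alpha: Alpha wins 24–5.
Kappa–Delta: Delta 22–7.
Eta vs Alpha: Alpha wins 19–10.
Eta vs Delta: Delta wins 19–10.
Alpha vs Delta: Alpha wins 21–8.
Beta beats each of Kappa, Eta, Alpha, Delta — Beta is the Condorcet winner.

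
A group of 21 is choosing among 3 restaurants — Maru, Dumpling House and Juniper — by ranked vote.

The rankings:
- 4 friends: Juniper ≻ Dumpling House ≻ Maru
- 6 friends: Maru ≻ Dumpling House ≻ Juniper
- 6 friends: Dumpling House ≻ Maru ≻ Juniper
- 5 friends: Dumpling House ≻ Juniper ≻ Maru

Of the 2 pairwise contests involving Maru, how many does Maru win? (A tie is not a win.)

1

Maru against each rival (21 friends):
Maru vs Dumpling House: Dumpling House wins 15–6.
Maru–Juniper: Maru 12–9.
Maru beats Juniper; loses to Dumpling House — 1 pairwise win.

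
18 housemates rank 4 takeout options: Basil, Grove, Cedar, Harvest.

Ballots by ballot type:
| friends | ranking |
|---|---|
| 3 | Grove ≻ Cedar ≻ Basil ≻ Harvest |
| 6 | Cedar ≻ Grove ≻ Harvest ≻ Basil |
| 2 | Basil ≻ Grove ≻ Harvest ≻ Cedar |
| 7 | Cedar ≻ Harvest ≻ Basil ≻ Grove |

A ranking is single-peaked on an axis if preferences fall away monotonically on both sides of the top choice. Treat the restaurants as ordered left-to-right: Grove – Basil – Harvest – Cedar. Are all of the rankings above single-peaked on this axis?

no

Axis positions: Grove=1, Basil=2, Harvest=3, Cedar=4.
Ballot type 1: ranking walks positions 1-4-2-3; Cedar is ranked above Basil even though Basil lies between Cedar and the peak Grove on the axis — preferences dip and rise again. Not single-peaked.
Ballot type 2: ranking walks positions 4-1-3-2; Grove is ranked above Harvest even though Harvest lies between Grove and the peak Cedar on the axis — preferences dip and rise again. Not single-peaked.
Ballot type 3 (peak Basil at position 2): ranking walks positions 2-1-3-4, expanding outward from the peak — single-peaked.
Ballot type 4 (peak Cedar at position 4): ranking walks positions 4-3-2-1, expanding outward from the peak — single-peaked.
Ballot type 1 violates single-peakedness, so the profile is not single-peaked on this axis.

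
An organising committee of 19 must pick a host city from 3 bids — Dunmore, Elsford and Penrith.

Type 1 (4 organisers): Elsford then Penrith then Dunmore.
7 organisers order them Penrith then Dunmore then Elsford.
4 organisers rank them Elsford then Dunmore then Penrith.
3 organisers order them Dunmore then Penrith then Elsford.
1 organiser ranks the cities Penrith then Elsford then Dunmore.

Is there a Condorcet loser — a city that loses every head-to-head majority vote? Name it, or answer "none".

Elsford

Pairwise majorities:
Dunmore–Elsford: Dunmore 10–9.
Dunmore vs Penrith: Dunmore is ranked higher on 4+3 = 7 ballots, Penrith on 12. Penrith wins 12–7.
Elsford–Penrith: Penrith 11–8.
Elsford is beaten in every head-to-head and is the Condorcet loser.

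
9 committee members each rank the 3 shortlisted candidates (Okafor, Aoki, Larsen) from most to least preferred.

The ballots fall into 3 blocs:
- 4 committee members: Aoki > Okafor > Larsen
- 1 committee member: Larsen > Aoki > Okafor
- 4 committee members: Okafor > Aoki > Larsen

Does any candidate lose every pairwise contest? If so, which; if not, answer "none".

Head-to-head results (9 committee members):
Okafor vs Aoki: Okafor preferred on 4 ballots; Aoki wins 5–4.
Okafor vs Larsen: 4+4 = 8 for Okafor, 1 for Larsen — Okafor by 8–1.
Aoki vs Larsen: Aoki preferred on 4+4 = 8 ballots; Aoki wins 8–1.
Larsen is beaten in every head-to-head and is the Condorcet loser.

Larsen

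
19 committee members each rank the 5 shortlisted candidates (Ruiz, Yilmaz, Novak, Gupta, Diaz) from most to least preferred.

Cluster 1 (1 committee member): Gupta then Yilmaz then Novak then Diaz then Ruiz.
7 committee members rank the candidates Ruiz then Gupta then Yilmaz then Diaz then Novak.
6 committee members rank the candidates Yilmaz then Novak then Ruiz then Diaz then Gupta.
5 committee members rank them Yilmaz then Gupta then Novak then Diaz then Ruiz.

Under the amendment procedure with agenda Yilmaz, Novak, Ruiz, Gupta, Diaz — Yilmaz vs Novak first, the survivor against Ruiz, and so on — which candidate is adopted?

Yilmaz

Round 1: Yilmaz vs Novak — 19–0, Yilmaz advances.
Round 2: Yilmaz vs Ruiz — 12–7, Yilmaz advances.
Round 3: Yilmaz vs Gupta — 11–8, Yilmaz advances.
Round 4: Yilmaz vs Diaz — 19–0, Yilmaz advances.
The agenda winner is Yilmaz.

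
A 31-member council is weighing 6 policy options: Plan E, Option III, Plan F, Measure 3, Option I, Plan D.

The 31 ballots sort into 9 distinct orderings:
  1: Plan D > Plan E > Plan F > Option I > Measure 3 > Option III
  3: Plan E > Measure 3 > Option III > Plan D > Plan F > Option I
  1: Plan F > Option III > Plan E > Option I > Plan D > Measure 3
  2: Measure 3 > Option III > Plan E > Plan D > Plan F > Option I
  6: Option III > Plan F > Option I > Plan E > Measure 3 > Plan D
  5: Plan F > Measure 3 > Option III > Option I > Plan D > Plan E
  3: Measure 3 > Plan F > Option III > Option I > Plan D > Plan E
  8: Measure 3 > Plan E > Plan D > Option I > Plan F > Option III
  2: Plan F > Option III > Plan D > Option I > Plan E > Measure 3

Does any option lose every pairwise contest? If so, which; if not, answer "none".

none

Head-to-head results (31 council members):
Plan E–Option III: Option III 19–12.
Plan E vs Plan F: Plan E is ranked higher on 1+3+2+8 = 14 ballots, Plan F on 17. Plan F wins 17–14.
Plan E vs Measure 3: Plan E is ranked higher on 1+3+1+6+2 = 13 ballots, Measure 3 on 18. Measure 3 wins 18–13.
Plan E vs Option I: Option I, 16–15.
Plan E–Plan D: Plan E 20–11.
Option III vs Plan F: Plan F wins 20–11.
Option III vs Measure 3: 1+6+2 = 9 for Option III, 22 for Measure 3 — Measure 3 by 22–9.
Option III vs Option I: 22 to 9, Option III.
Option III vs Plan D: Option III is ranked higher on 22 ballots, Plan D on 9. Option III wins 22–9.
Plan F vs Measure 3: 1+1+6+5+2 = 15 for Plan F, 16 for Measure 3 — Measure 3 by 16–15.
Plan F vs Option I: 23 for Plan F, 8 for Option I — Plan F by 23–8.
Plan F vs Plan D: Plan F is ranked higher on 1+6+5+3+2 = 17 ballots, Plan D on 14. Plan F wins 17–14.
Measure 3 vs Option I: 3+2+5+3+8 = 21 for Measure 3, 10 for Option I — Measure 3 by 21–10.
Measure 3 vs Plan D: Measure 3, 27–4.
Option I vs Plan D: 1+6+5+3 = 15 for Option I, 16 for Plan D — Plan D by 16–15.
No option is winless: Plan E beats Plan D; Option III beats Plan E; Plan F beats Plan E; Measure 3 beats Plan E; Option I beats Plan E; Plan D beats Option I. There is no Condorcet loser.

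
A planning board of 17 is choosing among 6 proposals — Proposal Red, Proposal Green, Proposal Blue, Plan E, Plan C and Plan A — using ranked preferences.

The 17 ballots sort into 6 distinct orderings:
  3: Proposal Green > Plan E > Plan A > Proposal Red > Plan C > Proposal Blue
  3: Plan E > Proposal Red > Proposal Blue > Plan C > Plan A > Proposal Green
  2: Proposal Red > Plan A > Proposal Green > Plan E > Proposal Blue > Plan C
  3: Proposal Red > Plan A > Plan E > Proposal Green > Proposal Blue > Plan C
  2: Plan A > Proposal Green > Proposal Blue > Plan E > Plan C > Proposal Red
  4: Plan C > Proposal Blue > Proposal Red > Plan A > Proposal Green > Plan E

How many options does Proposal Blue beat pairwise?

Proposal Blue against each rival (17 council members):
Proposal Blue vs Proposal Red: Proposal Blue is ranked higher on 2+4 = 6 ballots, Proposal Red on 11. Proposal Red wins 11–6.
Proposal Blue vs Proposal Green: Proposal Green wins 10–7.
Proposal Blue vs Plan E: Plan E, 11–6.
Proposal Blue vs Plan C: 10 to 7, Proposal Blue.
Proposal Blue vs Plan A: 3+4 = 7 for Proposal Blue, 10 for Plan A — Plan A by 10–7.
Proposal Blue beats Plan C; loses to Proposal Red, Proposal Green, Plan E, Plan A — 1 pairwise win.

1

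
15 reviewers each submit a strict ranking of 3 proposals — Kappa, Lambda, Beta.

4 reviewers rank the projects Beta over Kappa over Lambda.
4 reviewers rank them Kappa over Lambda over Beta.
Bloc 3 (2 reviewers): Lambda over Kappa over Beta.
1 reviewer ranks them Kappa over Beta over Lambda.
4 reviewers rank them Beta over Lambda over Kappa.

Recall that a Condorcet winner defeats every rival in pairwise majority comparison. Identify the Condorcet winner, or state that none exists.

Beta

Check each pair by majority over 15 ballots:
Kappa vs Lambda: Kappa wins 9–6.
Kappa vs Beta: Beta wins 8–7.
Lambda–Beta: Beta 9–6.
Beta wins every pairwise contest, so Beta is the Condorcet winner.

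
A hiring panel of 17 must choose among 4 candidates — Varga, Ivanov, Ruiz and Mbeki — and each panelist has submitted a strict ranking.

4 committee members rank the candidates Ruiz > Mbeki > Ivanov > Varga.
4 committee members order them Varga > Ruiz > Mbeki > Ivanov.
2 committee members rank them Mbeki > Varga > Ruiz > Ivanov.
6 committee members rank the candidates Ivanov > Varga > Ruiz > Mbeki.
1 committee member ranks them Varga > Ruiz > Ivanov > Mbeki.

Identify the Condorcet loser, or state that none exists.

Pairwise majorities:
Varga vs Ivanov: 7 to 10, Ivanov.
Varga–Ruiz: Varga 13–4.
Varga vs Mbeki: Varga, 11–6.
Ivanov vs Ruiz: 6 for Ivanov, 11 for Ruiz — Ruiz by 11–6.
Ivanov vs Mbeki: Mbeki, 10–7.
Ruiz vs Mbeki: Ruiz, 15–2.
No candidate is winless: Varga beats Ruiz; Ivanov beats Varga; Ruiz beats Ivanov; Mbeki beats Ivanov. There is no Condorcet loser.

none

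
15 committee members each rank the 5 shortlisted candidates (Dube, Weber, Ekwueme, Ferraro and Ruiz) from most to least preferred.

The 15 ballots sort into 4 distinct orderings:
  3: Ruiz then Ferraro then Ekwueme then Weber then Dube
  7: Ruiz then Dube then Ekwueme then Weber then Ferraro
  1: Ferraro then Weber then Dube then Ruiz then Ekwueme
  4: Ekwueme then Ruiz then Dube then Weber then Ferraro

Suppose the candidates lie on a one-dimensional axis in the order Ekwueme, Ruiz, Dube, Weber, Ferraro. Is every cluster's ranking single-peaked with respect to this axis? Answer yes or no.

no

Axis positions: Ekwueme=1, Ruiz=2, Dube=3, Weber=4, Ferraro=5.
Cluster 1: ranking walks positions 2-5-1-4-3; Ferraro is ranked above Dube even though Dube lies between Ferraro and the peak Ruiz on the axis — preferences dip and rise again. Not single-peaked.
Cluster 2 (peak Ruiz at position 2): ranking walks positions 2-3-1-4-5, expanding outward from the peak — single-peaked.
Cluster 3 (peak Ferraro at position 5): ranking walks positions 5-4-3-2-1, expanding outward from the peak — single-peaked.
Cluster 4 (peak Ekwueme at position 1): ranking walks positions 1-2-3-4-5, expanding outward from the peak — single-peaked.
Cluster 1 violates single-peakedness, so the profile is not single-peaked on this axis.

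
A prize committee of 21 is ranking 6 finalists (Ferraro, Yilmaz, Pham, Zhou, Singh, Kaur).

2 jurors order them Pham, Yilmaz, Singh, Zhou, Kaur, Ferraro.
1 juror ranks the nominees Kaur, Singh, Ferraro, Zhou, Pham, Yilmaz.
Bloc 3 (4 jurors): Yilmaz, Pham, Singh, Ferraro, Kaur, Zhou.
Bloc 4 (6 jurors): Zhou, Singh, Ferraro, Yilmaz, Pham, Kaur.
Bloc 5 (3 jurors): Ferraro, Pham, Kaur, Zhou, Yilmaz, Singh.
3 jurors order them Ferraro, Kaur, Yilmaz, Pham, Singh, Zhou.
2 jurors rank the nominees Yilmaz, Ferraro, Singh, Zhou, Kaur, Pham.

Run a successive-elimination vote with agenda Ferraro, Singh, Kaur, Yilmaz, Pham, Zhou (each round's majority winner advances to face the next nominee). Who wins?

Round 1: Ferraro vs Singh — 8–13, Singh advances.
Round 2: Singh vs Kaur — 14–7, Singh advances.
Round 3: Singh vs Yilmaz — 7–14, Yilmaz advances.
Round 4: Yilmaz vs Pham — 15–6, Yilmaz advances.
Round 5: Yilmaz vs Zhou — 11–10, Yilmaz advances.
Yilmaz survives the agenda.

Yilmaz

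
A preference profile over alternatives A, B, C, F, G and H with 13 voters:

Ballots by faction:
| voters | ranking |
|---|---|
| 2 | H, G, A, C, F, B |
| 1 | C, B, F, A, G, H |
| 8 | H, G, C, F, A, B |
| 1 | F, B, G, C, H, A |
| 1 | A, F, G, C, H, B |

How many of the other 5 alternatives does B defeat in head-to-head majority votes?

B against each rival (13 voters):
B vs A: B preferred on 1+1 = 2 ballots; A wins 11–2.
B vs C: 1 to 12, C.
B vs F: B preferred on 1 ballot; F wins 12–1.
B–G: G 11–2.
B vs H: 2 to 11, H.
B beats no one; loses to A, C, F, G, H — 0 pairwise wins.

0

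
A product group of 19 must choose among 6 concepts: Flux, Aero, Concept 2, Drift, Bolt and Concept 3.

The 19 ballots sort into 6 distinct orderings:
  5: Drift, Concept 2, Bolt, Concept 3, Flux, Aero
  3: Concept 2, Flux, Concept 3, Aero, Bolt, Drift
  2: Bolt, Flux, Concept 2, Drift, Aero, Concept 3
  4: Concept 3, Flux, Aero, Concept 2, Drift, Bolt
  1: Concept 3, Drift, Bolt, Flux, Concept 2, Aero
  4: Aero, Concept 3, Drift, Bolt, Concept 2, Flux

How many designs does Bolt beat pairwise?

Bolt against each rival (19 engineers):
Bolt vs Flux: Bolt is ranked higher on 5+2+1+4 = 12 ballots, Flux on 7. Bolt wins 12–7.
Bolt vs Aero: 5+2+1 = 8 for Bolt, 11 for Aero — Aero by 11–8.
Bolt vs Concept 2: Bolt is ranked higher on 2+1+4 = 7 ballots, Concept 2 on 12. Concept 2 wins 12–7.
Bolt vs Drift: 3+2 = 5 for Bolt, 14 for Drift — Drift by 14–5.
Bolt vs Concept 3: 7 to 12, Concept 3.
Bolt beats Flux; loses to Aero, Concept 2, Drift, Concept 3 — 1 pairwise win.

1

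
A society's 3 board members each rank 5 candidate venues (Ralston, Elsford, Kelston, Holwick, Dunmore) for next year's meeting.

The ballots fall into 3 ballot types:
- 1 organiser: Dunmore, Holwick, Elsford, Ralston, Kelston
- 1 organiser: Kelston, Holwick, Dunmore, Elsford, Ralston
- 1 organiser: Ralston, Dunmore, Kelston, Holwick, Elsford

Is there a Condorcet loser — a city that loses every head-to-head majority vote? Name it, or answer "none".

Head-to-head results (3 organisers):
Ralston vs Elsford: Elsford wins 2–1.
Ralston vs Kelston: Ralston is ranked higher on 1+1 = 2 ballots, Kelston on 1. Ralston wins 2–1.
Ralston vs Holwick: Holwick wins 2–1.
Ralston vs Dunmore: Ralston preferred on 1 ballot; Dunmore wins 2–1.
Elsford–Kelston: Kelston 2–1.
Elsford vs Holwick: Holwick wins 3–0.
Elsford vs Dunmore: Dunmore, 3–0.
Kelston vs Holwick: Kelston preferred on 1+1 = 2 ballots; Kelston wins 2–1.
Kelston vs Dunmore: Kelston is ranked higher on 1 ballot, Dunmore on 2. Dunmore wins 2–1.
Holwick vs Dunmore: Holwick is ranked higher on 1 ballot, Dunmore on 2. Dunmore wins 2–1.
Every city wins at least one matchup (Ralston beats Kelston; Elsford beats Ralston; Kelston beats Elsford; Holwick beats Ralston; Dunmore beats Ralston), so there is no Condorcet loser.

none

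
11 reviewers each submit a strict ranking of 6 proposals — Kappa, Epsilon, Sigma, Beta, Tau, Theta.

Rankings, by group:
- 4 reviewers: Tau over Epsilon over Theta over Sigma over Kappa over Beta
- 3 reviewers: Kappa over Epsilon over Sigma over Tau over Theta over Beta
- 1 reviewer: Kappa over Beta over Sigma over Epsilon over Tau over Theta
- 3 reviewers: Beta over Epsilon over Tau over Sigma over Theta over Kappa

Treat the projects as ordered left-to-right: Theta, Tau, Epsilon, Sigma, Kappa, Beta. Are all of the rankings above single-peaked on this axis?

no

Axis positions: Theta=1, Tau=2, Epsilon=3, Sigma=4, Kappa=5, Beta=6.
Group 1 (peak Tau at position 2): ranking walks positions 2-3-1-4-5-6, expanding outward from the peak — single-peaked.
Group 2: ranking walks positions 5-3-4-2-1-6; Epsilon is ranked above Sigma even though Sigma lies between Epsilon and the peak Kappa on the axis — preferences dip and rise again. Not single-peaked.
Group 3 (peak Kappa at position 5): ranking walks positions 5-6-4-3-2-1, expanding outward from the peak — single-peaked.
Group 4: ranking walks positions 6-3-2-4-1-5; Epsilon is ranked above Kappa even though Kappa lies between Epsilon and the peak Beta on the axis — preferences dip and rise again. Not single-peaked.
Group 2 violates single-peakedness, so the profile is not single-peaked on this axis.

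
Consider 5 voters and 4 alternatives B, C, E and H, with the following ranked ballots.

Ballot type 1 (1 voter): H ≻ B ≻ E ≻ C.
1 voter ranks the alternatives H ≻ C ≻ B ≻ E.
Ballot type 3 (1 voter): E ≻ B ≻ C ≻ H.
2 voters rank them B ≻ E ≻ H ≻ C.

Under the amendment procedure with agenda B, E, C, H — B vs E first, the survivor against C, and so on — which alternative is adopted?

Round 1: B vs E — 4–1, B advances.
Round 2: B vs C — 4–1, B advances.
Round 3: B vs H — 3–2, B advances.
The agenda winner is B.

B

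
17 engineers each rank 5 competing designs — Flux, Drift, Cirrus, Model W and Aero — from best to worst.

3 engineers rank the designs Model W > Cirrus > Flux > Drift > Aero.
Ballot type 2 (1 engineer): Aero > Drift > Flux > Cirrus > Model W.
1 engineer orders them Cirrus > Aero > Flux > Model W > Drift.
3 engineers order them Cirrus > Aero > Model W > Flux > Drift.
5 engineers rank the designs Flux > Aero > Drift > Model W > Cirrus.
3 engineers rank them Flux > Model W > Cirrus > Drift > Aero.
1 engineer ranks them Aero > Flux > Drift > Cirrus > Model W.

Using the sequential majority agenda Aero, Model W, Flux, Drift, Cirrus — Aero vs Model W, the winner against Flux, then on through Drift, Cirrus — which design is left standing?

Round 1: Aero vs Model W — 11–6, Aero advances.
Round 2: Aero vs Flux — 6–11, Flux advances.
Round 3: Flux vs Drift — 16–1, Flux advances.
Round 4: Flux vs Cirrus — 10–7, Flux advances.
The agenda winner is Flux.

Flux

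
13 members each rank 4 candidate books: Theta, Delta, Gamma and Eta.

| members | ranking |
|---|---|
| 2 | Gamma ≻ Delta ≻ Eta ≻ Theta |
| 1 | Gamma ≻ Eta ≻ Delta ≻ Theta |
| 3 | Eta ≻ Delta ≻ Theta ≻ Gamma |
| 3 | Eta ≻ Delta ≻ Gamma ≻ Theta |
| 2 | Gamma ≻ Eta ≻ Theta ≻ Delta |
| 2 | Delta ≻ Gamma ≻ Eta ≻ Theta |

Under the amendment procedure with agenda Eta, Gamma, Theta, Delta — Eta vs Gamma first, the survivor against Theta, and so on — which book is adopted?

Round 1: Eta vs Gamma — 6–7, Gamma advances.
Round 2: Gamma vs Theta — 10–3, Gamma advances.
Round 3: Gamma vs Delta — 5–8, Delta advances.
Delta survives the agenda.

Delta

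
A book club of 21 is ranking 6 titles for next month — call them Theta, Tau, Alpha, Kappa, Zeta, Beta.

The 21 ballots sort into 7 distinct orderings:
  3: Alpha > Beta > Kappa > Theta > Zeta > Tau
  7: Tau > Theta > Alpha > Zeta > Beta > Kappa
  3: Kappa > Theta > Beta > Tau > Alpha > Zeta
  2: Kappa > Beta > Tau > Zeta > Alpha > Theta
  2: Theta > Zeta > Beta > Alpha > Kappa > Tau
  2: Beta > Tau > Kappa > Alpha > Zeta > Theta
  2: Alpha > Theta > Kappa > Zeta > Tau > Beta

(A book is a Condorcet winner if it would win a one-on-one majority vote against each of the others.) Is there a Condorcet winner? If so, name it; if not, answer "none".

Pairwise majorities:
Theta vs Tau: 10 to 11, Tau.
Theta vs Alpha: 7+3+2 = 12 for Theta, 9 for Alpha — Theta by 12–9.
Theta vs Kappa: Theta is ranked higher on 7+2+2 = 11 ballots, Kappa on 10. Theta wins 11–10.
Theta vs Zeta: Theta is ranked higher on 3+7+3+2+2 = 17 ballots, Zeta on 4. Theta wins 17–4.
Theta vs Beta: Theta wins 14–7.
Tau vs Alpha: Tau is ranked higher on 7+3+2+2 = 14 ballots, Alpha on 7. Tau wins 14–7.
Tau vs Kappa: Tau is ranked higher on 7+2 = 9 ballots, Kappa on 12. Kappa wins 12–9.
Tau vs Zeta: Tau preferred on 7+3+2+2 = 14 ballots; Tau wins 14–7.
Tau vs Beta: 9 to 12, Beta.
Alpha vs Kappa: Alpha, 14–7.
Alpha vs Zeta: 3+7+3+2+2 = 17 for Alpha, 4 for Zeta — Alpha by 17–4.
Alpha vs Beta: 3+7+2 = 12 for Alpha, 9 for Beta — Alpha by 12–9.
Kappa–Zeta: Kappa 12–9.
Kappa vs Beta: 7 to 14, Beta.
Zeta vs Beta: 11 to 10, Zeta.
No book is unbeaten: Theta loses to Tau; Tau loses to Kappa; Alpha loses to Theta; Kappa loses to Theta; Zeta loses to Theta; Beta loses to Theta. In particular Theta → Kappa → Tau → Theta is a majority cycle — no Condorcet winner exists.

none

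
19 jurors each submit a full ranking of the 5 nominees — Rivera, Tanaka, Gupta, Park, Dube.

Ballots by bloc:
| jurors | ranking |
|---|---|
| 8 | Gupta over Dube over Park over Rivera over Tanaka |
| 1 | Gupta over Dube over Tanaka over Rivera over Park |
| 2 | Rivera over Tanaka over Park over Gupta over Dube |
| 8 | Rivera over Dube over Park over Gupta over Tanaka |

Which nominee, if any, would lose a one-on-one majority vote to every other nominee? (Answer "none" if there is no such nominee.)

Tanaka

Pairwise majorities:
Rivera vs Tanaka: Rivera preferred on 8+2+8 = 18 ballots; Rivera wins 18–1.
Rivera vs Gupta: Rivera preferred on 2+8 = 10 ballots; Rivera wins 10–9.
Rivera vs Park: Rivera, 11–8.
Rivera vs Dube: Rivera preferred on 2+8 = 10 ballots; Rivera wins 10–9.
Tanaka vs Gupta: Gupta, 17–2.
Tanaka vs Park: 1+2 = 3 for Tanaka, 16 for Park — Park by 16–3.
Tanaka vs Dube: 2 for Tanaka, 17 for Dube — Dube by 17–2.
Gupta vs Park: Park wins 10–9.
Gupta vs Dube: Gupta preferred on 8+1+2 = 11 ballots; Gupta wins 11–8.
Park vs Dube: Park is ranked higher on 2 ballots, Dube on 17. Dube wins 17–2.
Only Tanaka has no wins; Tanaka is the Condorcet loser.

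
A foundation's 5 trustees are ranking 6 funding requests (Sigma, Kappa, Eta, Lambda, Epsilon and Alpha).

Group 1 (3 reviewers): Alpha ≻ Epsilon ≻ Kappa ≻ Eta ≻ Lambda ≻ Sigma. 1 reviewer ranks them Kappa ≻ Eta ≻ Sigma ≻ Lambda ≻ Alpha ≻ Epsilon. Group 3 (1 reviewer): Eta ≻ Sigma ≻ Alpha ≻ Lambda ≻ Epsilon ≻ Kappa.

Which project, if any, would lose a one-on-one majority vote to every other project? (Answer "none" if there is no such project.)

Head-to-head results (5 reviewers):
Sigma vs Kappa: Sigma is ranked higher on 1 ballot, Kappa on 4. Kappa wins 4–1.
Sigma vs Eta: 0 for Sigma, 5 for Eta — Eta by 5–0.
Sigma vs Lambda: Sigma is ranked higher on 1+1 = 2 ballots, Lambda on 3. Lambda wins 3–2.
Sigma vs Epsilon: Sigma is ranked higher on 1+1 = 2 ballots, Epsilon on 3. Epsilon wins 3–2.
Sigma vs Alpha: Alpha wins 3–2.
Kappa vs Eta: Kappa, 4–1.
Kappa–Lambda: Kappa 4–1.
Kappa–Epsilon: Epsilon 4–1.
Kappa vs Alpha: 1 for Kappa, 4 for Alpha — Alpha by 4–1.
Eta vs Lambda: 5 to 0, Eta.
Eta vs Epsilon: 1+1 = 2 for Eta, 3 for Epsilon — Epsilon by 3–2.
Eta–Alpha: Alpha 3–2.
Lambda vs Epsilon: 2 to 3, Epsilon.
Lambda vs Alpha: 1 to 4, Alpha.
Epsilon vs Alpha: Epsilon is ranked higher on 0 ballots, Alpha on 5. Alpha wins 5–0.
Sigma loses to every other project — it is the Condorcet loser.

Sigma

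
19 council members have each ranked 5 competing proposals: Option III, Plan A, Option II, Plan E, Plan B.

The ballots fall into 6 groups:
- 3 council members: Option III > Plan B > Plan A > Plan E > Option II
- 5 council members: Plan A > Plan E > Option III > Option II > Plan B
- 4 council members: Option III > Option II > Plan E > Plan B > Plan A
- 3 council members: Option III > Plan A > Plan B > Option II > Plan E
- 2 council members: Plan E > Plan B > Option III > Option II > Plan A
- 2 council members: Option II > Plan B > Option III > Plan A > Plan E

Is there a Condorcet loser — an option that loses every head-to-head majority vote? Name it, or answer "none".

none

Pairwise majorities:
Option III vs Plan A: Option III wins 14–5.
Option III vs Option II: 3+5+4+3+2 = 17 for Option III, 2 for Option II — Option III by 17–2.
Option III–Plan E: Option III 12–7.
Option III vs Plan B: Option III preferred on 3+5+4+3 = 15 ballots; Option III wins 15–4.
Plan A vs Option II: 11 to 8, Plan A.
Plan A vs Plan E: 13 to 6, Plan A.
Plan A vs Plan B: Plan A preferred on 5+3 = 8 ballots; Plan B wins 11–8.
Option II vs Plan E: Plan E, 10–9.
Option II–Plan B: Option II 11–8.
Plan E vs Plan B: Plan E, 11–8.
No option is winless: Option III beats Plan A; Plan A beats Option II; Option II beats Plan B; Plan E beats Option II; Plan B beats Plan A. There is no Condorcet loser.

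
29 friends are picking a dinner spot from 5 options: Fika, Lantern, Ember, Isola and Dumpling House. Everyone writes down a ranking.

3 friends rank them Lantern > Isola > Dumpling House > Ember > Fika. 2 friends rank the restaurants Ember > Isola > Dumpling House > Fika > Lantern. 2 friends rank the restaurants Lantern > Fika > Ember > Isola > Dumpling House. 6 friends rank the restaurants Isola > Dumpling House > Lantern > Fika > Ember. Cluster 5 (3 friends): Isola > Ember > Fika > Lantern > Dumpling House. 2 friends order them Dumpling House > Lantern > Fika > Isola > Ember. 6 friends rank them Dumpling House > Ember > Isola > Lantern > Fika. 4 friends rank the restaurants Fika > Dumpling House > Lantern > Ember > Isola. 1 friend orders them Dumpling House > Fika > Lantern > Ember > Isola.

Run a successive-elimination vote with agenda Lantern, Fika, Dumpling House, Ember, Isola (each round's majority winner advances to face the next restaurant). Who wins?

Isola

Round 1: Lantern vs Fika — 19–10, Lantern advances.
Round 2: Lantern vs Dumpling House — 8–21, Dumpling House advances.
Round 3: Dumpling House vs Ember — 22–7, Dumpling House advances.
Round 4: Dumpling House vs Isola — 13–16, Isola advances.
The agenda winner is Isola.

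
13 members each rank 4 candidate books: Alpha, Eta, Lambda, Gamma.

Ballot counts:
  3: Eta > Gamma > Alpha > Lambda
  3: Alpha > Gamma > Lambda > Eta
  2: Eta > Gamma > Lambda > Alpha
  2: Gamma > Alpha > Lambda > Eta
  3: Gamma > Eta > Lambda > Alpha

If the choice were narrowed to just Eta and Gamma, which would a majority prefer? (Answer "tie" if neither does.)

Gamma

Ballots ranking Eta above Gamma: 3 + 2 = 5.
Ballots ranking Gamma above Eta: 13 − 5 = 8.
Gamma wins the head-to-head 8–5.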